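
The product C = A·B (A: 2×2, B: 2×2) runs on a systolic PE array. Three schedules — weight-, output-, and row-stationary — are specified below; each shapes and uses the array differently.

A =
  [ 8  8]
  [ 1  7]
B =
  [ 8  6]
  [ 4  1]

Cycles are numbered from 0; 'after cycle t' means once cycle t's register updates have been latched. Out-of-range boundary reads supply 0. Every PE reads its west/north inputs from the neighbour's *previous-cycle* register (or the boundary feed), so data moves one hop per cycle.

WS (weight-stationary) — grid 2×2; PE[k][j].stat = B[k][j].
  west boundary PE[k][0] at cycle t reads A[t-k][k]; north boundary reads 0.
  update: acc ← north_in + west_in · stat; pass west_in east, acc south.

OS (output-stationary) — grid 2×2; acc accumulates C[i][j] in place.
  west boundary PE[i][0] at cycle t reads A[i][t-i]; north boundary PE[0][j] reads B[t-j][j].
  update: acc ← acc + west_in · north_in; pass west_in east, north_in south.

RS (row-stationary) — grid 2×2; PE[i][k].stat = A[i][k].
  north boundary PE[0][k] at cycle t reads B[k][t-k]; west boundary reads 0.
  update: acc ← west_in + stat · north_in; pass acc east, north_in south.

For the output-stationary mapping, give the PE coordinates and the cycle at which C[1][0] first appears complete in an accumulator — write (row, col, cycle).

Under OS, C[1][0] lands at PE[1][0]:
  cycle 0: PE[1][0] → acc 0, east 0, south 0
  cycle 1: PE[1][0] → acc 8, east 1, south 8
  cycle 2: PE[1][0] → acc 36, east 7, south 4

(row, col, cycle) = (1, 0, 2)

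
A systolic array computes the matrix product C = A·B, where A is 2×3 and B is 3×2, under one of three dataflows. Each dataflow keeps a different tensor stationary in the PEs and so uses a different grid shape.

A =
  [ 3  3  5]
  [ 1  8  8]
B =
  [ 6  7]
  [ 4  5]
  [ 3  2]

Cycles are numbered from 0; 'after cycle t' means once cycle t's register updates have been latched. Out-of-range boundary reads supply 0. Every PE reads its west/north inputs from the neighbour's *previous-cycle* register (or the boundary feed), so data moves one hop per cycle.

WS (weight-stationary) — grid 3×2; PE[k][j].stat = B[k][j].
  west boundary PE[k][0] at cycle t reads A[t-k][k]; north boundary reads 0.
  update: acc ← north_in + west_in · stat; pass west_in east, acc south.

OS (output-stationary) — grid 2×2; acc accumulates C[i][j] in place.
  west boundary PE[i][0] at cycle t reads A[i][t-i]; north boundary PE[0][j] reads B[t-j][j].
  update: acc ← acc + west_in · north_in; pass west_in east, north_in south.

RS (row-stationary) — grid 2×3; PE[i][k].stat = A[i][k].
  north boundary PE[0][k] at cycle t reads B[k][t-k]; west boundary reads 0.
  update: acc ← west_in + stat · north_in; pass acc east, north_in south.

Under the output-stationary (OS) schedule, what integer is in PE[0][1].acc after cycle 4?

Tracing OS — 2×2 array, target PE[0][1]:
  @0  [0,0]  acc 18  |  →3  ↓6
  @0  [0,1]  acc 0  |  →0  ↓0
  @1  [0,0]  acc 30  |  →3  ↓4
  @1  [0,1]  acc 21  |  →3  ↓7
  @2  [0,0]  acc 45  |  →5  ↓3
  @2  [0,1]  acc 36  |  →3  ↓5
  @3  [0,0]  acc 45  |  →0  ↓0
  @3  [0,1]  acc 46  |  →5  ↓2
  @4  [0,0]  acc 45  |  →0  ↓0
  @4  [0,1]  acc 46  |  →0  ↓0

PE[0][1].acc = 46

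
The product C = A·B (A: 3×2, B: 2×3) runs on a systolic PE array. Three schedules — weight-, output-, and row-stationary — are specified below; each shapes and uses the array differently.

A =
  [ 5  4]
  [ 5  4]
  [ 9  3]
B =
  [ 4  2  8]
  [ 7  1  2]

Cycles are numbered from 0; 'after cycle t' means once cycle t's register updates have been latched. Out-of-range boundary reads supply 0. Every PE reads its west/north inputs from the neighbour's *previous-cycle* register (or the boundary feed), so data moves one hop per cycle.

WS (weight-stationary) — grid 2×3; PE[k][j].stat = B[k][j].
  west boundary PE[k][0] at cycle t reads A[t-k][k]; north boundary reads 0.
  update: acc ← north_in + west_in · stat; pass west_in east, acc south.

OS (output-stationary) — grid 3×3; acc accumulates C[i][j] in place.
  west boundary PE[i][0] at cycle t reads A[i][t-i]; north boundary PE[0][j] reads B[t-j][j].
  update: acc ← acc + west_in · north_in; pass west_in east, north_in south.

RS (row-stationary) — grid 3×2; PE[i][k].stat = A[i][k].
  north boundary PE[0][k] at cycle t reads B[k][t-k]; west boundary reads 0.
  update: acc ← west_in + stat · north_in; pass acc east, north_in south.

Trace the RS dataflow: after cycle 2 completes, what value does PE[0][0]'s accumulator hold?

RS 3×2: PE[0][0] cycle-by-cycle (with neighbour feeds):
  0: (0,0).acc=20  regs=<20,4>
  1: (0,0).acc=10  regs=<10,2>
  2: (0,0).acc=40  regs=<40,8>

PE[0][0].acc = 40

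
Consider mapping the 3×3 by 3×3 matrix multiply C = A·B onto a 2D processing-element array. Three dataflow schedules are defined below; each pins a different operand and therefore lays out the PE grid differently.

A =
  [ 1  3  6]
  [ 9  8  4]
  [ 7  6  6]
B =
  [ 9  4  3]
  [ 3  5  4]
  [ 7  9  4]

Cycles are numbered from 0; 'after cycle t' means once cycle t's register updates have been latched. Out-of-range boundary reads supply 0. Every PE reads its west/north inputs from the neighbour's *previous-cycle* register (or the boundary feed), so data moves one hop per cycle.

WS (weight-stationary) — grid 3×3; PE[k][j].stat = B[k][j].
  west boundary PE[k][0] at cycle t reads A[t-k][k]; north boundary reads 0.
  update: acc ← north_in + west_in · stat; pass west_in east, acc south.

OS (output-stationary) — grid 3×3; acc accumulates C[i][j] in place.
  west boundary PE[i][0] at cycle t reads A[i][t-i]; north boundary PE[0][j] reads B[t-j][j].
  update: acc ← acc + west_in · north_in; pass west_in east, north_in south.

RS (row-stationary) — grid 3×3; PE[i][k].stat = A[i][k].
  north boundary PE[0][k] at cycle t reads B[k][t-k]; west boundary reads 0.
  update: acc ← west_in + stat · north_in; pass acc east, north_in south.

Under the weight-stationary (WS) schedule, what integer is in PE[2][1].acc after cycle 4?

Tracing WS — 3×3 array, target PE[2][1]:
  0: (1,1).acc=0  regs=<0,0>
  0: (2,0).acc=0  regs=<0,0>
  0: (2,1).acc=0  regs=<0,0>
  1: (1,1).acc=0  regs=<0,0>
  1: (2,0).acc=0  regs=<0,0>
  1: (2,1).acc=0  regs=<0,0>
  2: (1,1).acc=19  regs=<3,19>
  2: (2,0).acc=60  regs=<6,60>
  2: (2,1).acc=0  regs=<0,0>
  3: (1,1).acc=76  regs=<8,76>
  3: (2,0).acc=133  regs=<4,133>
  3: (2,1).acc=73  regs=<6,73>
  4: (1,1).acc=58  regs=<6,58>
  4: (2,0).acc=123  regs=<6,123>
  4: (2,1).acc=112  regs=<4,112>

PE[2][1].acc = 112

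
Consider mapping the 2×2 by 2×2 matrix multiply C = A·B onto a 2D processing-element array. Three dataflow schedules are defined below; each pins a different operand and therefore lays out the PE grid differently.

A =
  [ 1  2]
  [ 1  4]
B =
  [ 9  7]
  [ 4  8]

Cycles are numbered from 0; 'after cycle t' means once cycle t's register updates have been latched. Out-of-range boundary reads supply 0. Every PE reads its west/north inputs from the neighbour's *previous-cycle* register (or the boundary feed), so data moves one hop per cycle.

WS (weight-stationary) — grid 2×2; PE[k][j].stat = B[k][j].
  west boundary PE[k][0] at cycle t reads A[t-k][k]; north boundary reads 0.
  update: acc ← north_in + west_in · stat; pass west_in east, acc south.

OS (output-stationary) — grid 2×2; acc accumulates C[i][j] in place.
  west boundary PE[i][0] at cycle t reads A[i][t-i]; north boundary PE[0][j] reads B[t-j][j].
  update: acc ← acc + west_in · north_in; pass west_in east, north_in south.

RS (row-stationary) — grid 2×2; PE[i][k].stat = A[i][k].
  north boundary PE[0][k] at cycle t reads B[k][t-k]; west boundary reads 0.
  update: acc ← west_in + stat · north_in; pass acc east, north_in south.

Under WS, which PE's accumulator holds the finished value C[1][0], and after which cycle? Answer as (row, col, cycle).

WS — PE[1][0] is where C[1][0] collects:
  t=0 PE[1][0]: acc=0 h=0 v=0
  t=1 PE[1][0]: acc=17 h=2 v=17
  t=2 PE[1][0]: acc=25 h=4 v=25

(row, col, cycle) = (1, 0, 2)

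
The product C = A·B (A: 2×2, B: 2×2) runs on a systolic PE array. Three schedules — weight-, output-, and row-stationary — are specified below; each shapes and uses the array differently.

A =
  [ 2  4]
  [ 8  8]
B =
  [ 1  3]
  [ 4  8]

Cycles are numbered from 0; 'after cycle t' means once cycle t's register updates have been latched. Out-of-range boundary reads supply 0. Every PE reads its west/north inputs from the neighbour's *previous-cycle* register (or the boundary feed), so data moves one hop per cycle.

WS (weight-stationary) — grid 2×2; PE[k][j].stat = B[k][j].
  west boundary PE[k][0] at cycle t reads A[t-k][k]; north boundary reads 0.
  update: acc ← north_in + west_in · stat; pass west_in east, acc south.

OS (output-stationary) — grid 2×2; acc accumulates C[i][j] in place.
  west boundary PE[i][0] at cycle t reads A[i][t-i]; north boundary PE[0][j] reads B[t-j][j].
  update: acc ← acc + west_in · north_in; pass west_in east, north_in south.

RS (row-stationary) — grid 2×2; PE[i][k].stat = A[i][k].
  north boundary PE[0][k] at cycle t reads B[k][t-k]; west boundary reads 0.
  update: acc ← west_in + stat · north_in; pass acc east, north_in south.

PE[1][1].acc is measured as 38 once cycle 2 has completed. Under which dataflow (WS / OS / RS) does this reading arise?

dataflow = WS

WS [2×2] PE[1][1] across cycles:
  c0 r1c1: 0 / 0 / 0
  c1 r1c1: 0 / 0 / 0
  c2 r1c1: 38 / 4 / 38
OS [2×2] PE[1][1] across cycles:
  c0 r1c1: 0 / 0 / 0
  c1 r1c1: 0 / 0 / 0
  c2 r1c1: 24 / 8 / 3
RS [2×2] PE[1][1] across cycles:
  c0 r1c1: 0 / 0 / 0
  c1 r1c1: 0 / 0 / 0
  c2 r1c1: 40 / 40 / 4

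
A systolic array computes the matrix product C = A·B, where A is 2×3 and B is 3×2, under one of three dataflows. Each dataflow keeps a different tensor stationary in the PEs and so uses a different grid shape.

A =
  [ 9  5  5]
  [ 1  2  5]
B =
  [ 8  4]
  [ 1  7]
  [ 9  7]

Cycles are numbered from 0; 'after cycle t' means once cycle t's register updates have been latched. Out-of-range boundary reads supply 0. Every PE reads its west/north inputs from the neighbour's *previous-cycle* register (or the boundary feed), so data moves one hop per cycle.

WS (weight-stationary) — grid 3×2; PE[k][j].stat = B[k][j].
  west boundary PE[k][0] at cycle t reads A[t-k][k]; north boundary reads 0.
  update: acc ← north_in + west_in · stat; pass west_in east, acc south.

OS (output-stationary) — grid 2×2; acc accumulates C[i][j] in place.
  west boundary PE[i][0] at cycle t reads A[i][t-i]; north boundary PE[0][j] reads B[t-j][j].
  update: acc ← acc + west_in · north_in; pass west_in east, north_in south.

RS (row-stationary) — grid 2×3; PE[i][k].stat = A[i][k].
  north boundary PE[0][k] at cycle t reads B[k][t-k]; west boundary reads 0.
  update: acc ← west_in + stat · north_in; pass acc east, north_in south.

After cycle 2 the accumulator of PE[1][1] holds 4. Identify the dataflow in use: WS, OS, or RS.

dataflow = OS

Under WS (3×2), PE[1][1]:
  after 0 — PE[1][1] acc=0, pass-E 0, pass-S 0
  after 1 — PE[1][1] acc=0, pass-E 0, pass-S 0
  after 2 — PE[1][1] acc=71, pass-E 5, pass-S 71
Under OS (2×2), PE[1][1]:
  after 0 — PE[1][1] acc=0, pass-E 0, pass-S 0
  after 1 — PE[1][1] acc=0, pass-E 0, pass-S 0
  after 2 — PE[1][1] acc=4, pass-E 1, pass-S 4
Under RS (2×3), PE[1][1]:
  after 0 — PE[1][1] acc=0, pass-E 0, pass-S 0
  after 1 — PE[1][1] acc=0, pass-E 0, pass-S 0
  after 2 — PE[1][1] acc=10, pass-E 10, pass-S 1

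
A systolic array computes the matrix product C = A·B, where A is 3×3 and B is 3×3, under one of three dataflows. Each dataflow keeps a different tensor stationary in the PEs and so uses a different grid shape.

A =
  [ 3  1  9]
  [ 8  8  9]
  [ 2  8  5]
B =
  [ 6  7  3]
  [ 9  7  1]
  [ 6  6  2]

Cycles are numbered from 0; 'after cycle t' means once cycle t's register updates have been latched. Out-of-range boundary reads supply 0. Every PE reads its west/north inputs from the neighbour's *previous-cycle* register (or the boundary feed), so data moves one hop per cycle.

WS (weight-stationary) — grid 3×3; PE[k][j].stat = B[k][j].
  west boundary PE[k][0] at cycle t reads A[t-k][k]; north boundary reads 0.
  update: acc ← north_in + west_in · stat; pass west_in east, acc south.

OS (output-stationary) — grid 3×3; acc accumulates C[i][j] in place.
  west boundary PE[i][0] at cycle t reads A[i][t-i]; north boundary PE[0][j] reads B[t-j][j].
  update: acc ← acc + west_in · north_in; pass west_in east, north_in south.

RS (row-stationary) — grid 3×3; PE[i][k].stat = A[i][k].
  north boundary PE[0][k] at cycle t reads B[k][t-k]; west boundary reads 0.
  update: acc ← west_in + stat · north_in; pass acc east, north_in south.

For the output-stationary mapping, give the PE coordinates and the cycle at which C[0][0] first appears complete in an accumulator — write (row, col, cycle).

OS — PE[0][0] is where C[0][0] collects:
  after 0 — PE[0][0] acc=18, pass-E 3, pass-S 6
  after 1 — PE[0][0] acc=27, pass-E 1, pass-S 9
  after 2 — PE[0][0] acc=81, pass-E 9, pass-S 6

(row, col, cycle) = (0, 0, 2)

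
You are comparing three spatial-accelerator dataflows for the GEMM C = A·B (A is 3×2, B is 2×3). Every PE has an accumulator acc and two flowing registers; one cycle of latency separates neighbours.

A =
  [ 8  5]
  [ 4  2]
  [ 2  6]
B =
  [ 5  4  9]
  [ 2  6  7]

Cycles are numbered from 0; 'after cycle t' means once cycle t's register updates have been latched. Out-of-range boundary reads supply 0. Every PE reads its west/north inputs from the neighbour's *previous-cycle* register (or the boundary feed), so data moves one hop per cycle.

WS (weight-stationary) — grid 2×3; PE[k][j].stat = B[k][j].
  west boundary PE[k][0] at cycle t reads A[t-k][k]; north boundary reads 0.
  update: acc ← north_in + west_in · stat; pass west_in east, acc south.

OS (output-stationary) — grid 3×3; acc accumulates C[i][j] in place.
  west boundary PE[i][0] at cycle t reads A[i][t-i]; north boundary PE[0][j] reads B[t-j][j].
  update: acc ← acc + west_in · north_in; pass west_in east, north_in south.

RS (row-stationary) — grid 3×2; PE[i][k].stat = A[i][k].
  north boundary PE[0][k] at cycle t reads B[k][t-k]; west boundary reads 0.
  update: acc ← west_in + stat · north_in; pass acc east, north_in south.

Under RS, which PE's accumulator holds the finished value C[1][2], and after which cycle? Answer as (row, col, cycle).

Under RS, C[1][2] lands at PE[1][1]:
  step 0 · PE1,1: acc=0; fwd→0 fwd↓0
  step 1 · PE1,1: acc=0; fwd→0 fwd↓0
  step 2 · PE1,1: acc=24; fwd→24 fwd↓2
  step 3 · PE1,1: acc=28; fwd→28 fwd↓6
  step 4 · PE1,1: acc=50; fwd→50 fwd↓7

(row, col, cycle) = (1, 1, 4)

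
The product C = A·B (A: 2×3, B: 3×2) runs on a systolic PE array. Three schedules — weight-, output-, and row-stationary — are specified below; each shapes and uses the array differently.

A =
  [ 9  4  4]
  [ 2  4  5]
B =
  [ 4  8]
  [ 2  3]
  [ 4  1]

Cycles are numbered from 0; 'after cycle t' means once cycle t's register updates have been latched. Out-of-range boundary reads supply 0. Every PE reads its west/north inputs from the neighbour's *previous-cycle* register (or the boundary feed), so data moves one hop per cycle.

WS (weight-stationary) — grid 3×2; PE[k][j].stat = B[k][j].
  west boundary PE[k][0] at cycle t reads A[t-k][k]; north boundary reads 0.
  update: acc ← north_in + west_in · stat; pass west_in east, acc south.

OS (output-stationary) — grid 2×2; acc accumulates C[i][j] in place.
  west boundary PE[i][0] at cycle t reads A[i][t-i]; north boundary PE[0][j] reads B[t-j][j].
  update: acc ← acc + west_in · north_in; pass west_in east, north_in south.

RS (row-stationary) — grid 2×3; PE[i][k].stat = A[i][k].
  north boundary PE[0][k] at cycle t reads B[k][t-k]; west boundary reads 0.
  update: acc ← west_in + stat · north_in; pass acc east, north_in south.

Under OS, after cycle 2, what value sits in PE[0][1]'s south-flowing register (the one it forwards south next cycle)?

Tracing OS — 2×2 array, target PE[0][1]:
  step 0 · PE0,0: acc=36; fwd→9 fwd↓4
  step 0 · PE0,1: acc=0; fwd→0 fwd↓0
  step 1 · PE0,0: acc=44; fwd→4 fwd↓2
  step 1 · PE0,1: acc=72; fwd→9 fwd↓8
  step 2 · PE0,0: acc=60; fwd→4 fwd↓4
  step 2 · PE0,1: acc=84; fwd→4 fwd↓3

register = 3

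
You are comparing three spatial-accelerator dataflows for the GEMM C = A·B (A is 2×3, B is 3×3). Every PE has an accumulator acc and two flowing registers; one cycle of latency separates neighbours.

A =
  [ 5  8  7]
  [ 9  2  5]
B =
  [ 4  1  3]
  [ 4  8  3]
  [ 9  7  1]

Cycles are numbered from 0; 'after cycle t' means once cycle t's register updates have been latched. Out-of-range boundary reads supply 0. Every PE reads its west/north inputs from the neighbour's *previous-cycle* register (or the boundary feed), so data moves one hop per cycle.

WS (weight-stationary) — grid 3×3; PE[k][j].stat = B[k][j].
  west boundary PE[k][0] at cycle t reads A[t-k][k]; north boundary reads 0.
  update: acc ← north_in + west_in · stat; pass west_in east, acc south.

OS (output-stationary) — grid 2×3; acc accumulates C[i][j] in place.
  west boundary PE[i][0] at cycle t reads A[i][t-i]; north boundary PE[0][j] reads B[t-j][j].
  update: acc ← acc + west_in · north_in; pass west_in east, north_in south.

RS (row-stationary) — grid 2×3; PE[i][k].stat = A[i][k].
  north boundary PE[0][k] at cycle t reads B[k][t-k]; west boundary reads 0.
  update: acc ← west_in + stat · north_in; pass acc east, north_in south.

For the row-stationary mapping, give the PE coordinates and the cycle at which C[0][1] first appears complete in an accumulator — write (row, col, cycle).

(row, col, cycle) = (0, 2, 3)

Under RS, C[0][1] lands at PE[0][2]:
  t=0 PE[0][2]: acc=0 h=0 v=0
  t=1 PE[0][2]: acc=0 h=0 v=0
  t=2 PE[0][2]: acc=115 h=115 v=9
  t=3 PE[0][2]: acc=118 h=118 v=7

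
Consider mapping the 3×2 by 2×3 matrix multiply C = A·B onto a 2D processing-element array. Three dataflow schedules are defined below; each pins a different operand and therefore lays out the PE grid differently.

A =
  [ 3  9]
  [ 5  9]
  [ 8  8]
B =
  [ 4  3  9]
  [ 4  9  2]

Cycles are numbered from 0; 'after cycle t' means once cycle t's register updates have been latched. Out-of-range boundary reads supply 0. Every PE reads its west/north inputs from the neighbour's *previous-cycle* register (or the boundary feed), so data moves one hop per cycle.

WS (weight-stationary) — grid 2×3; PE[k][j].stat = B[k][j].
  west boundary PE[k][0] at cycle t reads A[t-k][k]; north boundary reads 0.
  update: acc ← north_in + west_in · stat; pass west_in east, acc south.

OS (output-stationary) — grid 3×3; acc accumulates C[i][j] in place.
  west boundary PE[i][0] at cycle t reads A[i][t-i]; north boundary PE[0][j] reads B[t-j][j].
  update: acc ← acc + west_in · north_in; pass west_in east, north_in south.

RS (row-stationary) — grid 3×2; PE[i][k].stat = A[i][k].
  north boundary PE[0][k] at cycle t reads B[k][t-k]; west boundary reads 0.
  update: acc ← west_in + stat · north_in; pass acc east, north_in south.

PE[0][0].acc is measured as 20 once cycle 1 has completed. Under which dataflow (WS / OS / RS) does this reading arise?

Under WS (2×3), PE[0][0]:
  0: (0,0).acc=12  regs=<3,12>
  1: (0,0).acc=20  regs=<5,20>
Under OS (3×3), PE[0][0]:
  0: (0,0).acc=12  regs=<3,4>
  1: (0,0).acc=48  regs=<9,4>
Under RS (3×2), PE[0][0]:
  0: (0,0).acc=12  regs=<12,4>
  1: (0,0).acc=9  regs=<9,3>

dataflow = WS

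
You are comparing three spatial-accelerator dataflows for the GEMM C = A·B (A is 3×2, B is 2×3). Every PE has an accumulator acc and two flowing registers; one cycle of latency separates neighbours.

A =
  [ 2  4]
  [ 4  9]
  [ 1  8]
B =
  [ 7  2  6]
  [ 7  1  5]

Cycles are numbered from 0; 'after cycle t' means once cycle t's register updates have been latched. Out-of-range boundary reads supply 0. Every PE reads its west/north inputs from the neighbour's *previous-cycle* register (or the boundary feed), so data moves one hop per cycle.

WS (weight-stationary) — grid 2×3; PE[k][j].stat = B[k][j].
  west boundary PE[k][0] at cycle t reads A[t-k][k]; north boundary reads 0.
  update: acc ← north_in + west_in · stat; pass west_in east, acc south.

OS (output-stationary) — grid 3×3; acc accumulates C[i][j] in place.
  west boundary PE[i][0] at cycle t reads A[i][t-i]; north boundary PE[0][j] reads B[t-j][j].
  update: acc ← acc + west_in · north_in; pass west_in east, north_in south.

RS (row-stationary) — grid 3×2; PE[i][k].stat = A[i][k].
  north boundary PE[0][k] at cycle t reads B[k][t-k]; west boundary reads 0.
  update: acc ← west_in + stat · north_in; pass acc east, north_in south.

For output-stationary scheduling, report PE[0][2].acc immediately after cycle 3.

PE[0][2].acc = 32

OS on a 3×3 grid — tracing PE[0][2] and its feeders:
  @0  [0,1]  acc 0  |  →0  ↓0
  @0  [0,2]  acc 0  |  →0  ↓0
  @1  [0,1]  acc 4  |  →2  ↓2
  @1  [0,2]  acc 0  |  →0  ↓0
  @2  [0,1]  acc 8  |  →4  ↓1
  @2  [0,2]  acc 12  |  →2  ↓6
  @3  [0,1]  acc 8  |  →0  ↓0
  @3  [0,2]  acc 32  |  →4  ↓5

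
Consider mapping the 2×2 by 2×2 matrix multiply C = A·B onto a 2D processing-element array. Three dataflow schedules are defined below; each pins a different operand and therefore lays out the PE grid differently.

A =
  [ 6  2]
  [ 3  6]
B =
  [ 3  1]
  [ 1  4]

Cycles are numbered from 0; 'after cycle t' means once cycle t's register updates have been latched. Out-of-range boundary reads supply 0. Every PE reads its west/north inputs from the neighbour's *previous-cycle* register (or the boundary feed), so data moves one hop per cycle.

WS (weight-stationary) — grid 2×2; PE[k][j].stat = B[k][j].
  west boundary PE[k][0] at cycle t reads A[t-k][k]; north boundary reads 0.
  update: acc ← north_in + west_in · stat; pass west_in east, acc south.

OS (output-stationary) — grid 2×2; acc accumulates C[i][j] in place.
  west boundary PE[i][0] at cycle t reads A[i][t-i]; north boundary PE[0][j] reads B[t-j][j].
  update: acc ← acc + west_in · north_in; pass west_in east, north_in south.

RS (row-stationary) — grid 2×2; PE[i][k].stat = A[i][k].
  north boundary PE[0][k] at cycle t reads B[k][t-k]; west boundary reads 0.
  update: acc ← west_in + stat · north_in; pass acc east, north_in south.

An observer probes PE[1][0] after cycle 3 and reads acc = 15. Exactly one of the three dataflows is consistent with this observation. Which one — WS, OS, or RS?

WS (2×2 grid), PE[1][0]:
  t=0 PE[1][0]: acc=0 h=0 v=0
  t=1 PE[1][0]: acc=20 h=2 v=20
  t=2 PE[1][0]: acc=15 h=6 v=15
  t=3 PE[1][0]: acc=0 h=0 v=0
OS (2×2 grid), PE[1][0]:
  t=0 PE[1][0]: acc=0 h=0 v=0
  t=1 PE[1][0]: acc=9 h=3 v=3
  t=2 PE[1][0]: acc=15 h=6 v=1
  t=3 PE[1][0]: acc=15 h=0 v=0
RS (2×2 grid), PE[1][0]:
  t=0 PE[1][0]: acc=0 h=0 v=0
  t=1 PE[1][0]: acc=9 h=9 v=3
  t=2 PE[1][0]: acc=3 h=3 v=1
  t=3 PE[1][0]: acc=0 h=0 v=0

dataflow = OS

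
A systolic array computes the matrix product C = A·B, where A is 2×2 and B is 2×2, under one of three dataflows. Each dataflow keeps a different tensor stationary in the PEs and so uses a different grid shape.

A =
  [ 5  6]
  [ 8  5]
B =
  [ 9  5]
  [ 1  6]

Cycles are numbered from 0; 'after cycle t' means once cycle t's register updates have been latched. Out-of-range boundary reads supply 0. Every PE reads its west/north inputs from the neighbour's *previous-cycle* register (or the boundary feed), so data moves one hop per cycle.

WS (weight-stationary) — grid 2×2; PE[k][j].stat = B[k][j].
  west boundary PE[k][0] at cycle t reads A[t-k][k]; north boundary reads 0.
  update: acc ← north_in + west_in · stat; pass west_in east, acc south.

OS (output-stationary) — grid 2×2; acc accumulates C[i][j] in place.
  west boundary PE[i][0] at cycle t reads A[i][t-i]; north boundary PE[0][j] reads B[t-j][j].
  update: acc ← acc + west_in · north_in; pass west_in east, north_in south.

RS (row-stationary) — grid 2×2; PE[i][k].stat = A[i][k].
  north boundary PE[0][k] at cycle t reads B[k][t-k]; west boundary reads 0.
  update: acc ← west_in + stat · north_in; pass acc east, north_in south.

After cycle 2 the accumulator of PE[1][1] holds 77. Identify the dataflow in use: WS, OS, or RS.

— WS: 2×2; PE[1][1] trace:
  @0  [1,1]  acc 0  |  →0  ↓0
  @1  [1,1]  acc 0  |  →0  ↓0
  @2  [1,1]  acc 61  |  →6  ↓61
— OS: 2×2; PE[1][1] trace:
  @0  [1,1]  acc 0  |  →0  ↓0
  @1  [1,1]  acc 0  |  →0  ↓0
  @2  [1,1]  acc 40  |  →8  ↓5
— RS: 2×2; PE[1][1] trace:
  @0  [1,1]  acc 0  |  →0  ↓0
  @1  [1,1]  acc 0  |  →0  ↓0
  @2  [1,1]  acc 77  |  →77  ↓1

dataflow = RS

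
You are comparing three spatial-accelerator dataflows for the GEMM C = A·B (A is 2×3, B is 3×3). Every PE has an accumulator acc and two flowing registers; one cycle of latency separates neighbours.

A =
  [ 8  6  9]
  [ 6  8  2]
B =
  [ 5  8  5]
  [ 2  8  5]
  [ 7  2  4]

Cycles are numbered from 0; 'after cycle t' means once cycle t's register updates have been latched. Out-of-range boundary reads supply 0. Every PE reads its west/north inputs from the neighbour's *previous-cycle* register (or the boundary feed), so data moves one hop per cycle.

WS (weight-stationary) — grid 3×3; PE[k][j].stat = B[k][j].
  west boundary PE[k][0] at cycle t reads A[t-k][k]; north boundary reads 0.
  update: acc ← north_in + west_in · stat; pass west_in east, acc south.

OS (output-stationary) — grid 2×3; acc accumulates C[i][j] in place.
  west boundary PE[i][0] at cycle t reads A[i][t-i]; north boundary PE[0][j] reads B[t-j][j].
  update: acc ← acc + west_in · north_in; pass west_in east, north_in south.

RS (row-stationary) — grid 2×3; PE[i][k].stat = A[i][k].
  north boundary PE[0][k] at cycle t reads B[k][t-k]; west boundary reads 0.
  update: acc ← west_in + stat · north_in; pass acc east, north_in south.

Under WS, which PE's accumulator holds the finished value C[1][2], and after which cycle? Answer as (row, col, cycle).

(row, col, cycle) = (2, 2, 5)

WS — PE[2][2] is where C[1][2] collects:
  c0 r2c2: 0 / 0 / 0
  c1 r2c2: 0 / 0 / 0
  c2 r2c2: 0 / 0 / 0
  c3 r2c2: 0 / 0 / 0
  c4 r2c2: 106 / 9 / 106
  c5 r2c2: 78 / 2 / 78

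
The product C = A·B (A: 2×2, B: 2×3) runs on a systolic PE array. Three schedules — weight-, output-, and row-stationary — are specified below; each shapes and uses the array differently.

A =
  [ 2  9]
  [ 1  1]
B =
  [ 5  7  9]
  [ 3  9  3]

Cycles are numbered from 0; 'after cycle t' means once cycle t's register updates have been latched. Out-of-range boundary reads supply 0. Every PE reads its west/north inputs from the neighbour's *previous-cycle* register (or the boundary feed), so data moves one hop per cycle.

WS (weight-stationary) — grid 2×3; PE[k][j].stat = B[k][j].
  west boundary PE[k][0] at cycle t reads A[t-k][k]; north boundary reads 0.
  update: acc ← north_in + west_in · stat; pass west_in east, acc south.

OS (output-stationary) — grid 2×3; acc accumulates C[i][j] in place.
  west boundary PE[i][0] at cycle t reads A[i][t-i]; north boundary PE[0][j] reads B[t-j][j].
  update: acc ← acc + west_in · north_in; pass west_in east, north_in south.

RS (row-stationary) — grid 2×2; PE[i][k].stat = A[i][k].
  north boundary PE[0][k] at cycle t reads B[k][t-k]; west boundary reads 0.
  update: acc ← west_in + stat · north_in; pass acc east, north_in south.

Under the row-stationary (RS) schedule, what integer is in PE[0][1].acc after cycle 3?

PE[0][1].acc = 45

RS on a 2×2 grid — tracing PE[0][1] and its feeders:
  step 0 · PE0,0: acc=10; fwd→10 fwd↓5
  step 0 · PE0,1: acc=0; fwd→0 fwd↓0
  step 1 · PE0,0: acc=14; fwd→14 fwd↓7
  step 1 · PE0,1: acc=37; fwd→37 fwd↓3
  step 2 · PE0,0: acc=18; fwd→18 fwd↓9
  step 2 · PE0,1: acc=95; fwd→95 fwd↓9
  step 3 · PE0,0: acc=0; fwd→0 fwd↓0
  step 3 · PE0,1: acc=45; fwd→45 fwd↓3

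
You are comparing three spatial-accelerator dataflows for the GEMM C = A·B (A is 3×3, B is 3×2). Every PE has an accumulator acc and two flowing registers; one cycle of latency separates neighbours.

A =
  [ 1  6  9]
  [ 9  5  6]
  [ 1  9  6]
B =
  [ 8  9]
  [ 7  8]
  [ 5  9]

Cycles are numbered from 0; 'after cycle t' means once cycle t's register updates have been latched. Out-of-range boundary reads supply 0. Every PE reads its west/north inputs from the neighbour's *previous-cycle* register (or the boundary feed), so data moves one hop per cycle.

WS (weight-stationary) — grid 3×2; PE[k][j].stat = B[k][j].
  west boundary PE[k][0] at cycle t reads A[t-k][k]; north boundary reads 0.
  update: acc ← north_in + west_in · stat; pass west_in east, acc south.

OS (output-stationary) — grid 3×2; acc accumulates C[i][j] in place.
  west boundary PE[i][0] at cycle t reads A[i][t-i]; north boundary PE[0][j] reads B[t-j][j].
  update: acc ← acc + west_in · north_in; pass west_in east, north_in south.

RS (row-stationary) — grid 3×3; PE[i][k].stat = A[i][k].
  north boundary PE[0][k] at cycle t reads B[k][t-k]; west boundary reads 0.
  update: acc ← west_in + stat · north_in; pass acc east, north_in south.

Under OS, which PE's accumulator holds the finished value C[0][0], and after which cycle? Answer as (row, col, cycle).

(row, col, cycle) = (0, 0, 2)

OS — PE[0][0] is where C[0][0] collects:
  [0] (0,0) acc=8 (h:1 v:8)
  [1] (0,0) acc=50 (h:6 v:7)
  [2] (0,0) acc=95 (h:9 v:5)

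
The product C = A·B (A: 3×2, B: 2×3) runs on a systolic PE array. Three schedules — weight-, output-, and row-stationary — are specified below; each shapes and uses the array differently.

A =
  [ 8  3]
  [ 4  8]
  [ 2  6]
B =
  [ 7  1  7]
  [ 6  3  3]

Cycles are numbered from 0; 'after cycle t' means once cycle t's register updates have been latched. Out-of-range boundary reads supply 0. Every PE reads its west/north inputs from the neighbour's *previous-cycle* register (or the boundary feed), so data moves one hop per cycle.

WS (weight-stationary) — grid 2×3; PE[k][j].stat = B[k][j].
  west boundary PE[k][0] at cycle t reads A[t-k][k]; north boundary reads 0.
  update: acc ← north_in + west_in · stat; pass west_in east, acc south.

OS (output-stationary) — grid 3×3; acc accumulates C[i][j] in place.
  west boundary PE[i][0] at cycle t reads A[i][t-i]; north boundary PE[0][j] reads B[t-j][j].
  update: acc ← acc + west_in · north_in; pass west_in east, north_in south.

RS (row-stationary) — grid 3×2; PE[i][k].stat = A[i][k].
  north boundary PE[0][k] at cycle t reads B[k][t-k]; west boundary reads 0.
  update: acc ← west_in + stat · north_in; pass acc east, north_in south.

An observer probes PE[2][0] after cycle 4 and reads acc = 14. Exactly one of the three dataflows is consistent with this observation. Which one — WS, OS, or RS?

dataflow = RS

— WS: 2×3 array has no PE[2][0].
OS (3×3 grid), PE[2][0]:
  @0  [2,0]  acc 0  |  →0  ↓0
  @1  [2,0]  acc 0  |  →0  ↓0
  @2  [2,0]  acc 14  |  →2  ↓7
  @3  [2,0]  acc 50  |  →6  ↓6
  @4  [2,0]  acc 50  |  →0  ↓0
RS (3×2 grid), PE[2][0]:
  @0  [2,0]  acc 0  |  →0  ↓0
  @1  [2,0]  acc 0  |  →0  ↓0
  @2  [2,0]  acc 14  |  →14  ↓7
  @3  [2,0]  acc 2  |  →2  ↓1
  @4  [2,0]  acc 14  |  →14  ↓7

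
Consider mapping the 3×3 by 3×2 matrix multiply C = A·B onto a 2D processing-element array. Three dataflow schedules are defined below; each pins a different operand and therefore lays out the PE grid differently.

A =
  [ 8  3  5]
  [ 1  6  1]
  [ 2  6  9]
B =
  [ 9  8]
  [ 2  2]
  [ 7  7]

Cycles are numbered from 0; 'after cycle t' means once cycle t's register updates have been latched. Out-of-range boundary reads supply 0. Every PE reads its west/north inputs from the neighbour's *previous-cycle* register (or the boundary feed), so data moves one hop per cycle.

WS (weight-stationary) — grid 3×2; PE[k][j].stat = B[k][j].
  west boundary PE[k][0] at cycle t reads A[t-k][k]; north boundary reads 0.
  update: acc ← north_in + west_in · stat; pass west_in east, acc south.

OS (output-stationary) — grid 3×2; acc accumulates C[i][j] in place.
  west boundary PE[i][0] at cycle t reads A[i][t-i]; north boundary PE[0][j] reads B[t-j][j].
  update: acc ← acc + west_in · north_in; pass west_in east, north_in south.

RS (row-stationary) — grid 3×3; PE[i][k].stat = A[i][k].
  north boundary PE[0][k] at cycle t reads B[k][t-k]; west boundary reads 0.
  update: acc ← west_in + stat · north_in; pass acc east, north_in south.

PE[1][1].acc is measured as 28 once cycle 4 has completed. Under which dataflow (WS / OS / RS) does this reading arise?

dataflow = WS

— WS: 3×2; PE[1][1] trace:
  step 0 · PE1,1: acc=0; fwd→0 fwd↓0
  step 1 · PE1,1: acc=0; fwd→0 fwd↓0
  step 2 · PE1,1: acc=70; fwd→3 fwd↓70
  step 3 · PE1,1: acc=20; fwd→6 fwd↓20
  step 4 · PE1,1: acc=28; fwd→6 fwd↓28
— OS: 3×2; PE[1][1] trace:
  step 0 · PE1,1: acc=0; fwd→0 fwd↓0
  step 1 · PE1,1: acc=0; fwd→0 fwd↓0
  step 2 · PE1,1: acc=8; fwd→1 fwd↓8
  step 3 · PE1,1: acc=20; fwd→6 fwd↓2
  step 4 · PE1,1: acc=27; fwd→1 fwd↓7
— RS: 3×3; PE[1][1] trace:
  step 0 · PE1,1: acc=0; fwd→0 fwd↓0
  step 1 · PE1,1: acc=0; fwd→0 fwd↓0
  step 2 · PE1,1: acc=21; fwd→21 fwd↓2
  step 3 · PE1,1: acc=20; fwd→20 fwd↓2
  step 4 · PE1,1: acc=0; fwd→0 fwd↓0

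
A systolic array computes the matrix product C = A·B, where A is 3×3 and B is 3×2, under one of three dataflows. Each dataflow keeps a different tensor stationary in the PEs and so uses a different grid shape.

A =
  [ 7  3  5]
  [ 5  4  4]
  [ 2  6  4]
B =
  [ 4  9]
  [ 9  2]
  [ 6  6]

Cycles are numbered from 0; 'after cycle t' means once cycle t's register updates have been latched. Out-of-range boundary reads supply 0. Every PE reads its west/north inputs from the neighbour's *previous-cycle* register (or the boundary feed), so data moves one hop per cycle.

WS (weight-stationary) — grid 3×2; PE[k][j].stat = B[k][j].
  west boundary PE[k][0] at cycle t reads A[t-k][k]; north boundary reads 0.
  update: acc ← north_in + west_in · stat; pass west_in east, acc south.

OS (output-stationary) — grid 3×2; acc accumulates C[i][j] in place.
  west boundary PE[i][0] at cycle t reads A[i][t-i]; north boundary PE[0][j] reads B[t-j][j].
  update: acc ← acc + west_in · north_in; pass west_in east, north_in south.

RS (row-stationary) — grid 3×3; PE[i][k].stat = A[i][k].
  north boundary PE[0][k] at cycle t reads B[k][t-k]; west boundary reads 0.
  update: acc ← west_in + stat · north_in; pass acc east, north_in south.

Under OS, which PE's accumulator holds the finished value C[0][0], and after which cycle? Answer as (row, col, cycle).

(row, col, cycle) = (0, 0, 2)

OS: C[0][0] accumulates in PE[0][0]:
  [0] (0,0) acc=28 (h:7 v:4)
  [1] (0,0) acc=55 (h:3 v:9)
  [2] (0,0) acc=85 (h:5 v:6)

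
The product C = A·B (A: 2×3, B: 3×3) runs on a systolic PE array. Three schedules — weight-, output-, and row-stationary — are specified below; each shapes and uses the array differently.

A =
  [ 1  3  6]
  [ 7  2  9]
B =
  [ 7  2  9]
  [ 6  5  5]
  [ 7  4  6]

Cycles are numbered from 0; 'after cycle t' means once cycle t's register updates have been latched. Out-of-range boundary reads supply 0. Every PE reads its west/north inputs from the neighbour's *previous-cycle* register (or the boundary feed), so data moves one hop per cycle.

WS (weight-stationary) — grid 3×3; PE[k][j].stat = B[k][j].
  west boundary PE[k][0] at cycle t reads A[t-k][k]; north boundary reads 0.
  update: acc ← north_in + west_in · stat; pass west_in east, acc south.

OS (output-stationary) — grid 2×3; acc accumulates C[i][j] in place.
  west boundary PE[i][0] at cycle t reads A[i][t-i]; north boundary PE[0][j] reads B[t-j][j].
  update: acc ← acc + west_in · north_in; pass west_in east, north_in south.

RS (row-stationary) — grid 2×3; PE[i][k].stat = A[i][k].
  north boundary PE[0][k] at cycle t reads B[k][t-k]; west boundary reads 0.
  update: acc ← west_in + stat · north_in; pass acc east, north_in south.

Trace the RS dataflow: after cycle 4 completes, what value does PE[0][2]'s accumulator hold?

PE[0][2].acc = 60

RS 2×3: PE[0][2] cycle-by-cycle (with neighbour feeds):
  @0  [0,1]  acc 0  |  →0  ↓0
  @0  [0,2]  acc 0  |  →0  ↓0
  @1  [0,1]  acc 25  |  →25  ↓6
  @1  [0,2]  acc 0  |  →0  ↓0
  @2  [0,1]  acc 17  |  →17  ↓5
  @2  [0,2]  acc 67  |  →67  ↓7
  @3  [0,1]  acc 24  |  →24  ↓5
  @3  [0,2]  acc 41  |  →41  ↓4
  @4  [0,1]  acc 0  |  →0  ↓0
  @4  [0,2]  acc 60  |  →60  ↓6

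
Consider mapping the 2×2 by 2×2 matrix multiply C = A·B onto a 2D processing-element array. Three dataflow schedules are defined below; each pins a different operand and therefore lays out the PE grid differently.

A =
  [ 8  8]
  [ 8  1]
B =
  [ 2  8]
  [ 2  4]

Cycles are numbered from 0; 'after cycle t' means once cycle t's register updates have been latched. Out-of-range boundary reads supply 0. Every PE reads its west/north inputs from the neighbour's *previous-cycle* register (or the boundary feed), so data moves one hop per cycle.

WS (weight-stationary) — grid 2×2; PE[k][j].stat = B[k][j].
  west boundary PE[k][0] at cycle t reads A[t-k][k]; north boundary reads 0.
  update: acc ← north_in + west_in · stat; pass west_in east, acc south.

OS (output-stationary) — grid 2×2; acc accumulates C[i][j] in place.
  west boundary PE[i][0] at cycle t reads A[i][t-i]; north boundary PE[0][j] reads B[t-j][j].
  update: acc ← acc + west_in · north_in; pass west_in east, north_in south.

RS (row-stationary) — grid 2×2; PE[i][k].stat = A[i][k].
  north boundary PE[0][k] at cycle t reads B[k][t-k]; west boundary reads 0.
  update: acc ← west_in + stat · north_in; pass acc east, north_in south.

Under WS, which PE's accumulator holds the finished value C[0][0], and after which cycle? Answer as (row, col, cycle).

(row, col, cycle) = (1, 0, 1)

WS: C[0][0] accumulates in PE[1][0]:
  0: (1,0).acc=0  regs=<0,0>
  1: (1,0).acc=32  regs=<8,32>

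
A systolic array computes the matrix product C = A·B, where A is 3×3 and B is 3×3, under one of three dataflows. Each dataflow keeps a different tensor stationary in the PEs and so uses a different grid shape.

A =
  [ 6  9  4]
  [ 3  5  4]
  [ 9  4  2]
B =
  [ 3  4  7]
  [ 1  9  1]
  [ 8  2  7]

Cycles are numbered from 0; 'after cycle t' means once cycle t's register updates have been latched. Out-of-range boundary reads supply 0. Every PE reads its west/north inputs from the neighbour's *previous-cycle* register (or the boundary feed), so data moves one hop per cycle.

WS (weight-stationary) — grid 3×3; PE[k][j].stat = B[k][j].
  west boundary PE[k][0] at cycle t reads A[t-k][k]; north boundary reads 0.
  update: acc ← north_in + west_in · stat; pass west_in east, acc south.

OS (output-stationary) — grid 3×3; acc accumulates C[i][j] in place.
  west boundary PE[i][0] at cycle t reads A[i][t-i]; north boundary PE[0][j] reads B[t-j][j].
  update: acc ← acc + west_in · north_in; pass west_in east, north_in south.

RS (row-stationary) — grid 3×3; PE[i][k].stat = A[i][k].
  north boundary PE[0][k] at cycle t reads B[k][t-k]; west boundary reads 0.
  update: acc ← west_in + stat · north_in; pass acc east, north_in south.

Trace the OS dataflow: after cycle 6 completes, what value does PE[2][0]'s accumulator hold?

PE[2][0].acc = 47

OS on a 3×3 grid — tracing PE[2][0] and its feeders:
  @0  [1,0]  acc 0  |  →0  ↓0
  @0  [2,0]  acc 0  |  →0  ↓0
  @1  [1,0]  acc 9  |  →3  ↓3
  @1  [2,0]  acc 0  |  →0  ↓0
  @2  [1,0]  acc 14  |  →5  ↓1
  @2  [2,0]  acc 27  |  →9  ↓3
  @3  [1,0]  acc 46  |  →4  ↓8
  @3  [2,0]  acc 31  |  →4  ↓1
  @4  [1,0]  acc 46  |  →0  ↓0
  @4  [2,0]  acc 47  |  →2  ↓8
  @5  [1,0]  acc 46  |  →0  ↓0
  @5  [2,0]  acc 47  |  →0  ↓0
  @6  [1,0]  acc 46  |  →0  ↓0
  @6  [2,0]  acc 47  |  →0  ↓0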